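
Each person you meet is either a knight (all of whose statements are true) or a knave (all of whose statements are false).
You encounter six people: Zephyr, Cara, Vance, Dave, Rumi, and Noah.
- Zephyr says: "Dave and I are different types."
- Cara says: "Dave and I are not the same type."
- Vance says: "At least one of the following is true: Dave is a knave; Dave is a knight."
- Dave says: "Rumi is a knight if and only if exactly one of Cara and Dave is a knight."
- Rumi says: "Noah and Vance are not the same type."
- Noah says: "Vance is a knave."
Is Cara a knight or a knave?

Consistent assignments: {Zephyr=knight, Cara=knave, Vance=knight, Dave=knave, Rumi=knight, Noah=knave}; {Zephyr=knave, Cara=knave, Vance=knight, Dave=knave, Rumi=knight, Noah=knave}
In every consistent assignment, Cara is a knave.

Cara is a knave.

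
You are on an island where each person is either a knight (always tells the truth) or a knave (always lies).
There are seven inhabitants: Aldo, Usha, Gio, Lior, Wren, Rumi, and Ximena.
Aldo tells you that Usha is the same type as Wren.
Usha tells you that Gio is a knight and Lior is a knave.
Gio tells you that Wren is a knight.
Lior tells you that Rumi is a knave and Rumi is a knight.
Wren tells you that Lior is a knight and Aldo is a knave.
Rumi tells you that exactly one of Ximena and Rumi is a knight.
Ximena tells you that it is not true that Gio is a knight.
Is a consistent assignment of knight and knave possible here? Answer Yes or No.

No

Checking all 128 assignments, each has at least one speaker whose statement's truth value contradicts their type.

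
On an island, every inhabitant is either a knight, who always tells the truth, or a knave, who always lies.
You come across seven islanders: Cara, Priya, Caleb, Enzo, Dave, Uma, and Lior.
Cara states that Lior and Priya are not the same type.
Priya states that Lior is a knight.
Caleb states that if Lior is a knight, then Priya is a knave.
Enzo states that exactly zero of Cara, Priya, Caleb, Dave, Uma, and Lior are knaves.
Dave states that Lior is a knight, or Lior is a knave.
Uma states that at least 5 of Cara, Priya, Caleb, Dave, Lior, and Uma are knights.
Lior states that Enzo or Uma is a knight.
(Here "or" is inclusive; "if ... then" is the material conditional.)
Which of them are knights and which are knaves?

Cara is a knave, Priya is a knave, Caleb is a knight, Enzo is a knave, Dave is a knight, Uma is a knave, and Lior is a knave.

Cara is a knave, and the claim "Lior and Priya are not the same type" is indeed false.
Since Priya is a knave, "Lior is a knight" needs to be false, which holds.
Caleb is a knight, so "if Lior is a knight, then Priya is a knave" must be True — and it is.
Enzo is a knave; "exactly zero of Cara, Priya, Caleb, Dave, Uma, and Lior are knaves" is false, as required.
Dave is a knight, and the claim "Lior is a knight, or Lior is a knave" is indeed True.
As a knave, Uma's statement "at least 5 of Cara, Priya, Caleb, Dave, Lior, and Uma are knights" should be false; it is.
Since Lior is a knave, "Enzo or Uma is a knight" needs to be false, which holds.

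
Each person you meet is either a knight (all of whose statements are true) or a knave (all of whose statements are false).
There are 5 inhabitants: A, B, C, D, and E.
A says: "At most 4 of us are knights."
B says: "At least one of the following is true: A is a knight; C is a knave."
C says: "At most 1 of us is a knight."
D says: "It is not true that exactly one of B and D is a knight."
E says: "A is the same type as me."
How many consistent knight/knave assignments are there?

4

Consistent assignments:
  A=knight, B=knight, C=knave, D=knight, E=knight
  A=knight, B=knight, C=knave, D=knight, E=knave
  A=knight, B=knight, C=knave, D=knave, E=knight
  A=knight, B=knight, C=knave, D=knave, E=knave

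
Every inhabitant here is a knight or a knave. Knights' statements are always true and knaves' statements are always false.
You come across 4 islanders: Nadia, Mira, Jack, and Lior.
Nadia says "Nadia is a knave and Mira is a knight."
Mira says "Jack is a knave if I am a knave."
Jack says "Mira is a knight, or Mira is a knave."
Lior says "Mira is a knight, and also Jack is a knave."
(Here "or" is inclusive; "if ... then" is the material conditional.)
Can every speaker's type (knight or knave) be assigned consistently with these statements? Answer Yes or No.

One consistent assignment: Nadia=knave, Mira=knave, Jack=knight, Lior=knave.

Yes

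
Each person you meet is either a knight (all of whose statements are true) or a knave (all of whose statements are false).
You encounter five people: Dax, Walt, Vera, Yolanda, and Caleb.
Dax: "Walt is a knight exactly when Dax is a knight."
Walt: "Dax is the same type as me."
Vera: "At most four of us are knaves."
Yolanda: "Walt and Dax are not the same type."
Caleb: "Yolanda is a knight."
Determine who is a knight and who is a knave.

Dax is a knight, Walt is a knight, Vera is a knight, Yolanda is a knave, and Caleb is a knave.

Dax (knight): "Walt is a knight exactly when Dax is a knight" — True. ✓
Walt (knight): "Dax is the same type as me" — True. ✓
Since Vera is a knight, "at most four of us are knaves" needs to be True, which holds.
Yolanda is a knave, and the claim "Walt and Dax are not the same type" is indeed false.
Caleb is a knave, so "Yolanda is a knight" must be false — and it is.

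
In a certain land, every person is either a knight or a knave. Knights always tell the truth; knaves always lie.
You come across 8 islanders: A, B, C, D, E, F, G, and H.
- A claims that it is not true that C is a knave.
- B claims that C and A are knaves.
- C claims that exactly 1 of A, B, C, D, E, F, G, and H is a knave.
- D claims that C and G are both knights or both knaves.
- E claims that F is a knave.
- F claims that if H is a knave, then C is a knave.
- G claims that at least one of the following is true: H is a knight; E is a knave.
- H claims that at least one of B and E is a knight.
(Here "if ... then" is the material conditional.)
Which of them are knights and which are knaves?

A is a knave; "it is not true that C is a knave" is False, as required.
As a knight, B's statement "C and A are knaves" should be True; it is.
C is a knave; "exactly 1 of A, B, C, D, E, F, G, and H is a knave" is False, as required.
D (knave): "C and G are both knights or both knaves" — False. ✓
E (knave): "F is a knave" — False. ✓
Since F is a knight, "if H is a knave, then C is a knave" needs to be True, which holds.
As a knight, G's statement "at least one of the following is true: H is a knight; E is a knave" should be True; it is.
H is a knight, and the claim "at least one of B and E is a knight" is indeed True.

Knights: B, F, G, and H. Knaves: A, C, D, and E.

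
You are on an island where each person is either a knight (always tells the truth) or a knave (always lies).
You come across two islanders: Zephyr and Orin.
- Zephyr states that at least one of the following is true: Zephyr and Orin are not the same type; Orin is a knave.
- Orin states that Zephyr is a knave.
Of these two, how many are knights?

1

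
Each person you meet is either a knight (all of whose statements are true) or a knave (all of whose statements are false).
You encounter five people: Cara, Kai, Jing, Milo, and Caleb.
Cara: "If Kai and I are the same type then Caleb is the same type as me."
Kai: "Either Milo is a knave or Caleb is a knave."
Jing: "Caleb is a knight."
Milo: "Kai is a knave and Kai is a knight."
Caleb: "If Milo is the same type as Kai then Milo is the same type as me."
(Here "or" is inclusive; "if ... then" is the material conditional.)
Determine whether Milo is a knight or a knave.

Consistent assignments: {Cara=knight, Kai=knight, Jing=knight, Milo=knave, Caleb=knight}
In every consistent assignment, Milo is a knave.

Milo is a knave.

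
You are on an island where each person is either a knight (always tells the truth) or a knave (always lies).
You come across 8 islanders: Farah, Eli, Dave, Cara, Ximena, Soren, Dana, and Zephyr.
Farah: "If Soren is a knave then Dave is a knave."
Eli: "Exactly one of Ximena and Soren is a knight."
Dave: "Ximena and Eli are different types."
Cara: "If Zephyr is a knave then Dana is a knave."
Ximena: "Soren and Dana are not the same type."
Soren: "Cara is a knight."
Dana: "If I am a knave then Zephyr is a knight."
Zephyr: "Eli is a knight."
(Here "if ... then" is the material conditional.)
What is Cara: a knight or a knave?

Consistent assignments: {Farah=knight, Eli=knight, Dave=knight, Cara=knight, Ximena=knave, Soren=knight, Dana=knight, Zephyr=knight}; {Farah=knight, Eli=knave, Dave=knight, Cara=knight, Ximena=knight, Soren=knight, Dana=knave, Zephyr=knave}
In every consistent assignment, Cara is a knight.

Cara is a knight.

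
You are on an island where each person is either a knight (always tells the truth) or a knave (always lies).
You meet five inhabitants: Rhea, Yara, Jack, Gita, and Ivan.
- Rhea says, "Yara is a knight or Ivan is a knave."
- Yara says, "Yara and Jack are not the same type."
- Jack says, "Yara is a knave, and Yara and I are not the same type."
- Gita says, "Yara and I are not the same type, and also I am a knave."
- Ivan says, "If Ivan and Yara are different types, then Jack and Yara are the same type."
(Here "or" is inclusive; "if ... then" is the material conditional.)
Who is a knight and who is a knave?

Rhea is a knave, Yara is a knave, Jack is a knave, Gita is a knave, and Ivan is a knight.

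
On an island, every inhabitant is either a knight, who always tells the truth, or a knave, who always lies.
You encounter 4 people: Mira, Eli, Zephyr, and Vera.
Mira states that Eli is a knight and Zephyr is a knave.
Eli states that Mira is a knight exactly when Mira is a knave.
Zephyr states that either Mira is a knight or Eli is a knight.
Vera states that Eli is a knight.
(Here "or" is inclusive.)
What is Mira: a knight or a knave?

Consistent assignments: {Mira=knave, Eli=knave, Zephyr=knave, Vera=knave}
In every consistent assignment, Mira is a knave.

Mira is a knave.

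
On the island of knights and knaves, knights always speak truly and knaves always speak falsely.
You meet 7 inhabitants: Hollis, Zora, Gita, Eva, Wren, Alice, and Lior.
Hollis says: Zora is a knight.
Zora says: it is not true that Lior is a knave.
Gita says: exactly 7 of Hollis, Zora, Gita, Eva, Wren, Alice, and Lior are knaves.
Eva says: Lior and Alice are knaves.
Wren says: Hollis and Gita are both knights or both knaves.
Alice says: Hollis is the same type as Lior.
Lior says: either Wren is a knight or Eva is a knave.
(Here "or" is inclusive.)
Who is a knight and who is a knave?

Hollis is a knight, Zora is a knight, Gita is a knave, Eva is a knave, Wren is a knave, Alice is a knight, and Lior is a knight.

Hollis (knight): "Zora is a knight" — true. ✓
Zora is a knight, and the claim "it is not true that Lior is a knave" is indeed true.
As a knave, Gita's statement "exactly 7 of Hollis, Zora, Gita, Eva, Wren, Alice, and Lior are knaves" should be false; it is.
Since Eva is a knave, "Lior and Alice are knaves" needs to be false, which holds.
Since Wren is a knave, "Hollis and Gita are both knights or both knaves" needs to be false, which holds.
Alice is a knight; "Hollis is the same type as Lior" is true, as required.
Lior is a knight; "either Wren is a knight or Eva is a knave" is true, as required.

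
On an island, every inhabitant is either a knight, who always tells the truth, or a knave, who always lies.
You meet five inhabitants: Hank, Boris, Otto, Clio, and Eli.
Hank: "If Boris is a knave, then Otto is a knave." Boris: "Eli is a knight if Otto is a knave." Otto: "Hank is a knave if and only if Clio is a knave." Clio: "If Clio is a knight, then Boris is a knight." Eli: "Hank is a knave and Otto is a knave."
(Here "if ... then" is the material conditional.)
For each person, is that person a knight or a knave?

Hank is a knight, Boris is a knight, Otto is a knight, Clio is a knight, and Eli is a knave.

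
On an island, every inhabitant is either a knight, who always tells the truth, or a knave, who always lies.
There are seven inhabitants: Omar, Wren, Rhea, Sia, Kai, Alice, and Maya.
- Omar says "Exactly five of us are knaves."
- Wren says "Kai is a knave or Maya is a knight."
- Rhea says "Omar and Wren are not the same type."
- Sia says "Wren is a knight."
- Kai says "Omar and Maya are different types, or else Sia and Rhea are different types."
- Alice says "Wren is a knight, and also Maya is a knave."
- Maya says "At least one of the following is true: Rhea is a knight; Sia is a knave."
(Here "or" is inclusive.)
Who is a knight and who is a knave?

Omar is a knave, Wren is a knight, Rhea is a knight, Sia is a knight, Kai is a knight, Alice is a knave, and Maya is a knight.

Omar is a knave, and the claim "exactly five of us are knaves" is indeed False.
Wren is a knight, so "Kai is a knave or Maya is a knight" must be True — and it is.
As a knight, Rhea's statement "Omar and Wren are not the same type" should be True; it is.
Sia is a knight; "Wren is a knight" is True, as required.
Kai (knight): "Omar and Maya are different types, or else Sia and Rhea are different types" — True. ✓
Alice is a knave, so "Wren is a knight, and also Maya is a knave" must be False — and it is.
Maya is a knight; "at least one of the following is true: Rhea is a knight; Sia is a knave" is True, as required.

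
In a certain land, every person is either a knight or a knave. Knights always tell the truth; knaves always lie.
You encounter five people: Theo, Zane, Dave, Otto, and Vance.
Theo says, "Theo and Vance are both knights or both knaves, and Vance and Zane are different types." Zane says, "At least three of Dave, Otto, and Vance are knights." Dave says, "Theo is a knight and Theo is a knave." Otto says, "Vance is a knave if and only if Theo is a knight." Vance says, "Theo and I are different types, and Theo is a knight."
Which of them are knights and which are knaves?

Theo is a knave; "Theo and Vance are both knights or both knaves, and Vance and Zane are different types" is false, as required.
Zane is a knave, and the claim "at least three of Dave, Otto, and Vance are knights" is indeed false.
Dave is a knave, so "Theo is a knight and Theo is a knave" must be false — and it is.
Otto is a knave, and the claim "Vance is a knave if and only if Theo is a knight" is indeed false.
Vance is a knave; "Theo and I are different types, and Theo is a knight" is false, as required.

Theo is a knave, Zane is a knave, Dave is a knave, Otto is a knave, and Vance is a knave.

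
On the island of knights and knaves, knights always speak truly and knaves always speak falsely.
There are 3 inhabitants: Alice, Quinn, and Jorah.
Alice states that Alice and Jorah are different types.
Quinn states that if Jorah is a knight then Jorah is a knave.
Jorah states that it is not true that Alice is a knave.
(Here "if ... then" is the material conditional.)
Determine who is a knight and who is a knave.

Knights: Quinn. Knaves: Alice and Jorah.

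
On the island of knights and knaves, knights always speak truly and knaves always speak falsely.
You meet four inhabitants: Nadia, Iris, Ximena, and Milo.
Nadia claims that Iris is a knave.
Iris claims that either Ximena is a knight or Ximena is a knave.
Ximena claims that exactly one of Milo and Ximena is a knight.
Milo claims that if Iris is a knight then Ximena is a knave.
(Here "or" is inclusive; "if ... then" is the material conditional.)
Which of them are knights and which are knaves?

Knights: Iris and Ximena. Knaves: Nadia and Milo.

Nadia is a knave; "Iris is a knave" is false, as required.
Iris is a knight, and the claim "either Ximena is a knight or Ximena is a knave" is indeed true.
As a knight, Ximena's statement "exactly one of Milo and Ximena is a knight" should be true; it is.
Milo is a knave, so "if Iris is a knight then Ximena is a knave" must be false — and it is.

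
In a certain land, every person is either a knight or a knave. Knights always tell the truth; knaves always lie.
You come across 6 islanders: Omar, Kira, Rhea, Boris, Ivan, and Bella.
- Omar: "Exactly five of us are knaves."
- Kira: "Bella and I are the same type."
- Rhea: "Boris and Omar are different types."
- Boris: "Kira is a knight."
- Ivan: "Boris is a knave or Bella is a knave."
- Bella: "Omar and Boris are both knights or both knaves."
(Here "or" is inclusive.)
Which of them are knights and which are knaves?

Omar is a knave, Kira is a knave, Rhea is a knave, Boris is a knave, Ivan is a knight, and Bella is a knight.

As a knave, Omar's statement "exactly five of us are knaves" should be false; it is.
Kira is a knave; "Bella and I are the same type" is false, as required.
Rhea is a knave, and the claim "Boris and Omar are different types" is indeed false.
Boris (knave): "Kira is a knight" — false. ✓
Since Ivan is a knight, "Boris is a knave or Bella is a knave" needs to be true, which holds.
Since Bella is a knight, "Omar and Boris are both knights or both knaves" needs to be true, which holds.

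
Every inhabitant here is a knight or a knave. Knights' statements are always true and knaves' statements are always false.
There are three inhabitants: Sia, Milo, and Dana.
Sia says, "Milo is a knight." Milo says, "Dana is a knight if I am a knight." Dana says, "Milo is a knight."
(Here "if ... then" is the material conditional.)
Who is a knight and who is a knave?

As a knight, Sia's statement "Milo is a knight" should be true; it is.
Milo is a knight; "Dana is a knight if I am a knight" is true, as required.
Dana is a knight, so "Milo is a knight" must be true — and it is.

Knights: Sia, Milo, and Dana. Knaves: none.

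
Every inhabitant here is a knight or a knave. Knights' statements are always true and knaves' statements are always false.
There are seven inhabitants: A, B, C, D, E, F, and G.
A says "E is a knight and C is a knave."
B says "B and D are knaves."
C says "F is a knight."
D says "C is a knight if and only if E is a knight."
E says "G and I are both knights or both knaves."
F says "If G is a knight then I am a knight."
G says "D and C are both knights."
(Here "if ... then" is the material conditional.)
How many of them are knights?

5

The unique consistent assignment is A=knave, B=knave, C=knight, D=knight, E=knight, F=knight, G=knight.
That has 5 knights.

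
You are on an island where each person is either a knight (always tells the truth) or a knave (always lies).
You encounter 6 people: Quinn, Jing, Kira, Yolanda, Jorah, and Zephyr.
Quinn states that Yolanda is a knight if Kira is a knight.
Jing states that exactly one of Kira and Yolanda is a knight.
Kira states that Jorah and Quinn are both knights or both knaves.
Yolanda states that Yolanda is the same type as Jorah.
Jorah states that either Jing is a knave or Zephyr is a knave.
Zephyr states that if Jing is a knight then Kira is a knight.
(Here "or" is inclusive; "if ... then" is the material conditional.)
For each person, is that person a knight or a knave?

Knights: Quinn, Kira, Yolanda, Jorah, and Zephyr. Knaves: Jing.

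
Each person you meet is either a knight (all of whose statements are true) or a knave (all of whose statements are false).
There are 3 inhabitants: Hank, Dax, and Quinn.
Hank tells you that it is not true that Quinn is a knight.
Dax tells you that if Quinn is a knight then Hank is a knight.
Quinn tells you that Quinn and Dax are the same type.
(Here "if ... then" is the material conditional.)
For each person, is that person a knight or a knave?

Hank is a knight, Dax is a knight, and Quinn is a knave.

Hank (knight): "it is not true that Quinn is a knight" — true. ✓
Since Dax is a knight, "if Quinn is a knight then Hank is a knight" needs to be true, which holds.
As a knave, Quinn's statement "Quinn and Dax are the same type" should be False; it is.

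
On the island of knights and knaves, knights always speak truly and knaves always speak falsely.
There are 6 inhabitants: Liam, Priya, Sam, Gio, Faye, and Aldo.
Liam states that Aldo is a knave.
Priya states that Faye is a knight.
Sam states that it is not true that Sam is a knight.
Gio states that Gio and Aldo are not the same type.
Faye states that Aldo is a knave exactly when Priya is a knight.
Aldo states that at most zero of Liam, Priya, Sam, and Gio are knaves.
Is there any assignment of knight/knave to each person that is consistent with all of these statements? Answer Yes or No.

No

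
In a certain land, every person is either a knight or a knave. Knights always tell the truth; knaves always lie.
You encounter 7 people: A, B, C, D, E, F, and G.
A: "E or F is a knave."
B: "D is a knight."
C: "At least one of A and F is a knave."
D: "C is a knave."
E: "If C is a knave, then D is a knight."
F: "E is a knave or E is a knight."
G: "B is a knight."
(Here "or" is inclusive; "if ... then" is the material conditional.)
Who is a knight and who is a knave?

Since A is a knave, "E or F is a knave" needs to be false, which holds.
Since B is a knave, "D is a knight" needs to be false, which holds.
C is a knight; "at least one of A and F is a knave" is true, as required.
As a knave, D's statement "C is a knave" should be false; it is.
E (knight): "if C is a knave, then D is a knight" — true. ✓
F is a knight, so "E is a knave or E is a knight" must be true — and it is.
G is a knave, so "B is a knight" must be false — and it is.

A is a knave, B is a knave, C is a knight, D is a knave, E is a knight, F is a knight, and G is a knave.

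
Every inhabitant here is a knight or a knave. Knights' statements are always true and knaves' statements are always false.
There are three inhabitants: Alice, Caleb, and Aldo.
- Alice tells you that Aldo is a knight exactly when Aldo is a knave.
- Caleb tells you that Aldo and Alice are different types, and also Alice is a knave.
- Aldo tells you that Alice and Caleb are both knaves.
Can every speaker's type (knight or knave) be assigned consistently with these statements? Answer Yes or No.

No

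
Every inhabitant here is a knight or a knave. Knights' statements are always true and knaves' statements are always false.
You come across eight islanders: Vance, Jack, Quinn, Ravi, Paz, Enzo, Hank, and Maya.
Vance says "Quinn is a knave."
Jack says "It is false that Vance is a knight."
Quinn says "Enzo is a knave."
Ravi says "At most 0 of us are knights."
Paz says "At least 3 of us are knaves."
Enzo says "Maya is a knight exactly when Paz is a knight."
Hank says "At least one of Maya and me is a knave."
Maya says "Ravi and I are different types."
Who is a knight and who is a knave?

Vance is a knave, so "Quinn is a knave" must be false — and it is.
Jack is a knight; "it is false that Vance is a knight" is True, as required.
As a knight, Quinn's statement "Enzo is a knave" should be True; it is.
Ravi (knave): "at most 0 of us are knights" — false. ✓
Paz is a knight; "at least 3 of us are knaves" is True, as required.
Enzo (knave): "Maya is a knight exactly when Paz is a knight" — false. ✓
As a knight, Hank's statement "at least one of Maya and me is a knave" should be True; it is.
Maya is a knave; "Ravi and I are different types" is false, as required.

Vance is a knave, Jack is a knight, Quinn is a knight, Ravi is a knave, Paz is a knight, Enzo is a knave, Hank is a knight, and Maya is a knave.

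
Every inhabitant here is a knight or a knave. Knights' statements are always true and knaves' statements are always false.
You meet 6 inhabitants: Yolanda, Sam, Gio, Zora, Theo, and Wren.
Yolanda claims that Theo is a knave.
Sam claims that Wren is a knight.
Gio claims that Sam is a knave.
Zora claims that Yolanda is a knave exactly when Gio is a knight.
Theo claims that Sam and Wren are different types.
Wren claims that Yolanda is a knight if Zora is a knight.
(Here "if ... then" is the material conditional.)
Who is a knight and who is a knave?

Yolanda is a knight, Sam is a knight, Gio is a knave, Zora is a knight, Theo is a knave, and Wren is a knight.

Yolanda is a knight; "Theo is a knave" is true, as required.
Since Sam is a knight, "Wren is a knight" needs to be true, which holds.
As a knave, Gio's statement "Sam is a knave" should be false; it is.
Zora is a knight, so "Yolanda is a knave exactly when Gio is a knight" must be true — and it is.
Theo is a knave; "Sam and Wren are different types" is false, as required.
Wren is a knight, and the claim "Yolanda is a knight if Zora is a knight" is indeed true.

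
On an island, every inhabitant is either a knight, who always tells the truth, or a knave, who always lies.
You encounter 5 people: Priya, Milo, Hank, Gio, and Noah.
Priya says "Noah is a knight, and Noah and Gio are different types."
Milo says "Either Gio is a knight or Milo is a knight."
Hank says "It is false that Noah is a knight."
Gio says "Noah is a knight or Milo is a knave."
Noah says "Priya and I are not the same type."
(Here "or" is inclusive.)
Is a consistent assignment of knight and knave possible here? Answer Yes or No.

Yes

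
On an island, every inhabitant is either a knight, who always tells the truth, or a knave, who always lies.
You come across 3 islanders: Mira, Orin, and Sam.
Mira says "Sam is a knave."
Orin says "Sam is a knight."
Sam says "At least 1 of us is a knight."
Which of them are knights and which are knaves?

Mira is a knave, Orin is a knight, and Sam is a knight.

Suppose Mira is a knight. Then Mira's statement "Sam is a knave" would have to be true. Checking the 4 ways to assign the others, none is consistent with every speaker.
(For instance, with Orin=knight, Sam=knight, Mira's claim "Sam is a knave" comes out false where it would need to be true.)
So Mira must be a knave, making "Sam is a knave" false. Taking Mira=knave, Orin=knight, Sam=knight, each remaining statement checks out:
  Orin (knight): "Sam is a knight" — true. ✓
  Sam (knight): "at least 1 of us is a knight" — true. ✓
This is the unique consistent assignment.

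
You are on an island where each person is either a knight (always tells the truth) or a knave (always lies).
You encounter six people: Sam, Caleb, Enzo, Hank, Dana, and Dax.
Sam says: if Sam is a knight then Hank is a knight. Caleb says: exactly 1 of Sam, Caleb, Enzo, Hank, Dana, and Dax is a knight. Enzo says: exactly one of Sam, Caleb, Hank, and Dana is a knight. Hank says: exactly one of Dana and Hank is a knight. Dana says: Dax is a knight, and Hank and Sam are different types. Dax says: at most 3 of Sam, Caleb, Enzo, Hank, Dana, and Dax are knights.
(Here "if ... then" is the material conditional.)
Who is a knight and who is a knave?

Knights: Sam, Hank, and Dax. Knaves: Caleb, Enzo, and Dana.

As a knight, Sam's statement "if Sam is a knight then Hank is a knight" should be True; it is.
Since Caleb is a knave, "exactly 1 of Sam, Caleb, Enzo, Hank, Dana, and Dax is a knight" needs to be False, which holds.
Enzo (knave): "exactly one of Sam, Caleb, Hank, and Dana is a knight" — False. ✓
As a knight, Hank's statement "exactly one of Dana and Hank is a knight" should be True; it is.
As a knave, Dana's statement "Dax is a knight, and Hank and Sam are different types" should be False; it is.
Dax is a knight, so "at most 3 of Sam, Caleb, Enzo, Hank, Dana, and Dax are knights" must be True — and it is.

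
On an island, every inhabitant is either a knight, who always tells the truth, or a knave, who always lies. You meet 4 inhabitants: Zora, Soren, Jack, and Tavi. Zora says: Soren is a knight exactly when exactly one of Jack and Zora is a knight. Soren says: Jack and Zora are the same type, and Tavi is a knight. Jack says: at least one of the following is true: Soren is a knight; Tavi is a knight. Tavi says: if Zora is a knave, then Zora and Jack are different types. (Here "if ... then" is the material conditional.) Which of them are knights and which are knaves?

Zora is a knave; "Soren is a knight exactly when exactly one of Jack and Zora is a knight" is false, as required.
Since Soren is a knave, "Jack and Zora are the same type, and Tavi is a knight" needs to be false, which holds.
As a knight, Jack's statement "at least one of the following is true: Soren is a knight; Tavi is a knight" should be True; it is.
Tavi is a knight, so "if Zora is a knave, then Zora and Jack are different types" must be True — and it is.

Knights: Jack and Tavi. Knaves: Zora and Soren.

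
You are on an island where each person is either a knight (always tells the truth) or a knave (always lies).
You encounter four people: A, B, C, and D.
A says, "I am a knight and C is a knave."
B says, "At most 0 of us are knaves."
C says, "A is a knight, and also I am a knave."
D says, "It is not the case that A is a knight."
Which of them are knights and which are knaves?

A is a knave, B is a knave, C is a knave, and D is a knight.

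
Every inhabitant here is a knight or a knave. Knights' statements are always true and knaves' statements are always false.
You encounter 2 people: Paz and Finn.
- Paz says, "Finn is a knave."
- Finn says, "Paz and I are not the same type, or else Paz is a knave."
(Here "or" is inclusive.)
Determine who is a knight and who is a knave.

Paz is a knave, so "Finn is a knave" must be false — and it is.
Finn is a knight; "Paz and I are not the same type, or else Paz is a knave" is true, as required.

Paz is a knave and Finn is a knight.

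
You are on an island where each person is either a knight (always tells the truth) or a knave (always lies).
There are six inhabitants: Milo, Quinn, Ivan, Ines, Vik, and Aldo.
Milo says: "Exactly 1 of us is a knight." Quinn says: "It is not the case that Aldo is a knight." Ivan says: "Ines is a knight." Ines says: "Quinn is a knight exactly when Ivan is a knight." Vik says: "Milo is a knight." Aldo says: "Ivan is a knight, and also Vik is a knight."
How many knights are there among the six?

3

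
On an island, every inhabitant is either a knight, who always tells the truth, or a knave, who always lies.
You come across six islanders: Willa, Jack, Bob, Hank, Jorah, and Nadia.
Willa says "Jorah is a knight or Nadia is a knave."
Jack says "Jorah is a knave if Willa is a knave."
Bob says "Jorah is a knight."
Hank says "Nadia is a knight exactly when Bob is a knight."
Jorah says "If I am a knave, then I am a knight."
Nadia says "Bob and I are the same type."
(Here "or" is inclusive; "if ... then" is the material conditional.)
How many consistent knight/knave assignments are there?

2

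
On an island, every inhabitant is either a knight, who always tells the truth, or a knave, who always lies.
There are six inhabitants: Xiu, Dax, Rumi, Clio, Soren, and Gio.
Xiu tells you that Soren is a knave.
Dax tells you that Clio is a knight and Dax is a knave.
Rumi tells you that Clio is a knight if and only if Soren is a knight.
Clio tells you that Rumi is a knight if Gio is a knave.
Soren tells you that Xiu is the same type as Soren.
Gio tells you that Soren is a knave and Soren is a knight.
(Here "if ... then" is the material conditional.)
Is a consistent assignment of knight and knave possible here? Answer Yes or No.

No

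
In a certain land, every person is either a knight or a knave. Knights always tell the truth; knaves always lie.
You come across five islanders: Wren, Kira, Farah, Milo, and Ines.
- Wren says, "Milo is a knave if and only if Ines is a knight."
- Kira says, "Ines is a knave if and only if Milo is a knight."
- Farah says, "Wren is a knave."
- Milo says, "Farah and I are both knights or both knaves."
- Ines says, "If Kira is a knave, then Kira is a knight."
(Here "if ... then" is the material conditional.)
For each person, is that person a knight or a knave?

Wren is a knave, Kira is a knave, Farah is a knight, Milo is a knave, and Ines is a knave.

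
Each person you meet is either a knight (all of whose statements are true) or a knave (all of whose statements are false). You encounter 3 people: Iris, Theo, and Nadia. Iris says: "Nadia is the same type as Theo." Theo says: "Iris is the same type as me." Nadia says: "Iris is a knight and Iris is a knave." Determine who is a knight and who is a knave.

Knights: Iris. Knaves: Theo and Nadia.

Iris is a knight, so "Nadia is the same type as Theo" must be True — and it is.
Theo is a knave, and the claim "Iris is the same type as me" is indeed False.
Nadia is a knave, and the claim "Iris is a knight and Iris is a knave" is indeed False.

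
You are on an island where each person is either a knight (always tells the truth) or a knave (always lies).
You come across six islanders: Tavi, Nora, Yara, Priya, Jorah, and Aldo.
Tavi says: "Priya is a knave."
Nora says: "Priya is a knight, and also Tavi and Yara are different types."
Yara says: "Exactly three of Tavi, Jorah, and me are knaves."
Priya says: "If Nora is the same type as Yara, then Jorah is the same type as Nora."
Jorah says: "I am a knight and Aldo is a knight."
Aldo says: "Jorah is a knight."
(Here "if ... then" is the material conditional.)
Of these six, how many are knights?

3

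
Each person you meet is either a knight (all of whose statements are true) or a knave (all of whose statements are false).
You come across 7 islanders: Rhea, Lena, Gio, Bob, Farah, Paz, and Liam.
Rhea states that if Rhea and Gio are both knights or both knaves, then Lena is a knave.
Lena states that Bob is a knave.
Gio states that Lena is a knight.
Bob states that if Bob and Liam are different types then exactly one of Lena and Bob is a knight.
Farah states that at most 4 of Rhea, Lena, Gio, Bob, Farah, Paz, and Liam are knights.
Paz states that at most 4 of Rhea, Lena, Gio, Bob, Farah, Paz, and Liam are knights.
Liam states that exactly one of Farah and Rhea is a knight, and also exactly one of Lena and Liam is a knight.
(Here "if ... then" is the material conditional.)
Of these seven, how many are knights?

4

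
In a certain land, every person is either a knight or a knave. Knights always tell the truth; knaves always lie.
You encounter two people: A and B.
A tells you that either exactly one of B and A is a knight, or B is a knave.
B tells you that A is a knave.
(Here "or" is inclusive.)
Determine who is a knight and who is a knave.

Suppose A is a knave. Then A's statement "either exactly one of B and A is a knight, or B is a knave" would have to be false. Checking the 2 ways to assign the others, none is consistent with every speaker.
(For instance, with B=knave, A's claim "either exactly one of B and A is a knight, or B is a knave" comes out true where it would need to be false.)
So A must be a knight, making "either exactly one of B and A is a knight, or B is a knave" true. Taking A=knight, B=knave, each remaining statement checks out:
  B (knave): "A is a knave" — false. ✓
This is the unique consistent assignment.

A is a knight and B is a knave.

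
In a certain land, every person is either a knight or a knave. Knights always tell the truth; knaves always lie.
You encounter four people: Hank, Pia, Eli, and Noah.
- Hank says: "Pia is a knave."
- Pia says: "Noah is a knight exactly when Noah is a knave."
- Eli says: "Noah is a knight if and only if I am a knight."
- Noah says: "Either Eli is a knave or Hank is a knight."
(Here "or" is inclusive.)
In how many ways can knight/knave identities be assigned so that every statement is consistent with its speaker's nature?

2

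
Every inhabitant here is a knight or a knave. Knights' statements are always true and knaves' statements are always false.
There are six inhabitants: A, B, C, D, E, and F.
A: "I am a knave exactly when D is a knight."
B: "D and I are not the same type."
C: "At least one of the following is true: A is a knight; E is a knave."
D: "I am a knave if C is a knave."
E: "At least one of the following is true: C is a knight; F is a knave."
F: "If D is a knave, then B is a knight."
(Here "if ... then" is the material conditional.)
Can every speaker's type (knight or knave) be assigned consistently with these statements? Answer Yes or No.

Checking all 64 assignments, each has at least one speaker whose statement's truth value contradicts their type.

No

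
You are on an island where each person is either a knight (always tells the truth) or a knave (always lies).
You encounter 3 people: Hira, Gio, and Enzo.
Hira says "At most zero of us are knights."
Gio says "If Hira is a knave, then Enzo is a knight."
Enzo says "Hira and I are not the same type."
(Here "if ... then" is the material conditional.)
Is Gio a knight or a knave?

Consistent assignments: {Hira=knave, Gio=knight, Enzo=knight}
In every consistent assignment, Gio is a knight.

Gio is a knight.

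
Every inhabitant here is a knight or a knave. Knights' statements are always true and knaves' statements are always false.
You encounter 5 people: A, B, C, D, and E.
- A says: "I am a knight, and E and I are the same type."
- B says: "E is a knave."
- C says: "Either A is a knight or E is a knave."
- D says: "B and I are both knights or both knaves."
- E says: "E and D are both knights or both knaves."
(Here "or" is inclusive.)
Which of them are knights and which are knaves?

Suppose A is a knight. Then A's statement "I am a knight, and E and I are the same type" would have to be true. Checking the 16 ways to assign the others, none is consistent with every speaker.
(For instance, with B=knight, C=knight, D=knight, E=knave, A's claim "I am a knight, and E and I are the same type" comes out false where it would need to be true.)
So A must be a knave, making "I am a knight, and E and I are the same type" false. Taking A=knave, B=knight, C=knight, D=knight, E=knave, each remaining statement checks out:
  B (knight): "E is a knave" — true. ✓
  C (knight): "either A is a knight or E is a knave" — true. ✓
  D (knight): "B and I are both knights or both knaves" — true. ✓
  E (knave): "E and D are both knights or both knaves" — false. ✓
This is the unique consistent assignment.

A is a knave, B is a knight, C is a knight, D is a knight, and E is a knave.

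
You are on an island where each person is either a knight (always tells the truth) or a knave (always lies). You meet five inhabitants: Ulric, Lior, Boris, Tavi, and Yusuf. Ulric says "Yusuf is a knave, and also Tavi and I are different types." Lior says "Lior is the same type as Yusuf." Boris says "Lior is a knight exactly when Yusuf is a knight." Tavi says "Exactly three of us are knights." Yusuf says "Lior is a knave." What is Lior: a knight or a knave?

Consistent assignments: {Ulric=knave, Lior=knave, Boris=knave, Tavi=knave, Yusuf=knight}
In every consistent assignment, Lior is a knave.

Lior is a knave.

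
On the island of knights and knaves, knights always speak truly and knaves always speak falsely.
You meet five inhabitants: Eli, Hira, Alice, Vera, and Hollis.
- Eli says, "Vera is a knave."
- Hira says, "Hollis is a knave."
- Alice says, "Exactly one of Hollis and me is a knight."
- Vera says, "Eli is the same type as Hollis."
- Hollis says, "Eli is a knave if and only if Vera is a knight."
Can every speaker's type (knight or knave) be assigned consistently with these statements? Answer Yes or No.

No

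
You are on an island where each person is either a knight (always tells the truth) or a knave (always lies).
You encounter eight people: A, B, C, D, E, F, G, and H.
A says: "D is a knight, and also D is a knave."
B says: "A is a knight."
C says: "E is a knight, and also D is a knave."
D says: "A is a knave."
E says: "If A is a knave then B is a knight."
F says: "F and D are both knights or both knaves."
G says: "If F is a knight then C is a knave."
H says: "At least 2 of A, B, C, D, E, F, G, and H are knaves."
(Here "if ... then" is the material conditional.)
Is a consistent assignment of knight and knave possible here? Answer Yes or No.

One consistent assignment: A=knave, B=knave, C=knave, D=knight, E=knave, F=knight, G=knight, H=knight.

Yes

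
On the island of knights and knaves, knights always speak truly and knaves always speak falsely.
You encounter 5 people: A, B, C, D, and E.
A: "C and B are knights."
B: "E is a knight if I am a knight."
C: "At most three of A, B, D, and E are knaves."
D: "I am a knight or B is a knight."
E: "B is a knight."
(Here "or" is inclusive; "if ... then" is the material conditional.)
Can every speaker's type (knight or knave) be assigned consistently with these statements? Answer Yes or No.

Yes

One consistent assignment: A=knight, B=knight, C=knight, D=knight, E=knight.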